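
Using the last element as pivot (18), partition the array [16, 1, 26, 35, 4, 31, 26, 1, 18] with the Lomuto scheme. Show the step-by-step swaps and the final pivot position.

Lomuto partition with pivot = 18:

Initial array: [16, 1, 26, 35, 4, 31, 26, 1, 18]

arr[0]=16 <= 18: swap with position 0, array becomes [16, 1, 26, 35, 4, 31, 26, 1, 18]
arr[1]=1 <= 18: swap with position 1, array becomes [16, 1, 26, 35, 4, 31, 26, 1, 18]
arr[2]=26 > 18: no swap
arr[3]=35 > 18: no swap
arr[4]=4 <= 18: swap with position 2, array becomes [16, 1, 4, 35, 26, 31, 26, 1, 18]
arr[5]=31 > 18: no swap
arr[6]=26 > 18: no swap
arr[7]=1 <= 18: swap with position 3, array becomes [16, 1, 4, 1, 26, 31, 26, 35, 18]

Place pivot at position 4: [16, 1, 4, 1, 18, 31, 26, 35, 26]
Pivot position: 4

After partitioning with pivot 18, the array becomes [16, 1, 4, 1, 18, 31, 26, 35, 26]. The pivot is placed at index 4. All elements to the left of the pivot are <= 18, and all elements to the right are > 18.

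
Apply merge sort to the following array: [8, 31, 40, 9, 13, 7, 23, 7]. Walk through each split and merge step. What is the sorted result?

Merge sort trace:

Split: [8, 31, 40, 9, 13, 7, 23, 7] -> [8, 31, 40, 9] and [13, 7, 23, 7]
  Split: [8, 31, 40, 9] -> [8, 31] and [40, 9]
    Split: [8, 31] -> [8] and [31]
    Merge: [8] + [31] -> [8, 31]
    Split: [40, 9] -> [40] and [9]
    Merge: [40] + [9] -> [9, 40]
  Merge: [8, 31] + [9, 40] -> [8, 9, 31, 40]
  Split: [13, 7, 23, 7] -> [13, 7] and [23, 7]
    Split: [13, 7] -> [13] and [7]
    Merge: [13] + [7] -> [7, 13]
    Split: [23, 7] -> [23] and [7]
    Merge: [23] + [7] -> [7, 23]
  Merge: [7, 13] + [7, 23] -> [7, 7, 13, 23]
Merge: [8, 9, 31, 40] + [7, 7, 13, 23] -> [7, 7, 8, 9, 13, 23, 31, 40]

Final sorted array: [7, 7, 8, 9, 13, 23, 31, 40]

The merge sort proceeds by recursively splitting the array and merging sorted halves.
After all merges, the sorted array is [7, 7, 8, 9, 13, 23, 31, 40].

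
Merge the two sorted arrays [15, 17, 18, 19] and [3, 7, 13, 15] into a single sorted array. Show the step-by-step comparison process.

Merging process:

Compare 15 vs 3: take 3 from right. Merged: [3]
Compare 15 vs 7: take 7 from right. Merged: [3, 7]
Compare 15 vs 13: take 13 from right. Merged: [3, 7, 13]
Compare 15 vs 15: take 15 from left. Merged: [3, 7, 13, 15]
Compare 17 vs 15: take 15 from right. Merged: [3, 7, 13, 15, 15]
Append remaining from left: [17, 18, 19]. Merged: [3, 7, 13, 15, 15, 17, 18, 19]

Final merged array: [3, 7, 13, 15, 15, 17, 18, 19]
Total comparisons: 5

The merged array is [3, 7, 13, 15, 15, 17, 18, 19], requiring 5 comparisons. The merge step runs in O(n) time where n is the total number of elements.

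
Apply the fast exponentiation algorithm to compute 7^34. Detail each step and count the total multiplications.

Computing 7^34 by squaring (build up from 7^1; each line after the first costs one multiplication):

7^1 = 7
7^2 = (7^1)^2 = 7^2 = 49
7^4 = (7^2)^2 = 49^2 = 2401
7^8 = (7^4)^2 = 2401^2 = 5764801
7^16 = (7^8)^2 = 5764801^2 = 33232930569601
7^17 = 7 * 7^16 = 7 * 33232930569601 = 232630513987207
7^34 = (7^17)^2 = 232630513987207^2 = 54116956037952111668959660849

Result: 54116956037952111668959660849
Multiplications needed: 6 (6 lines after 7^1)

7^34 = 54116956037952111668959660849. Using exponentiation by squaring, this requires 6 multiplications. The key idea: if the exponent is even, square the half-power; if odd, multiply by the base once.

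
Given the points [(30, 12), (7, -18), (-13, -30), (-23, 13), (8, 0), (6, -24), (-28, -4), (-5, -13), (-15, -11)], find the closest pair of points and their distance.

Computing all pairwise distances among 9 points:

d((30, 12), (7, -18)) = 37.8021
d((30, 12), (-13, -30)) = 60.1082
d((30, 12), (-23, 13)) = 53.0094
d((30, 12), (8, 0)) = 25.0599
d((30, 12), (6, -24)) = 43.2666
d((30, 12), (-28, -4)) = 60.1664
d((30, 12), (-5, -13)) = 43.0116
d((30, 12), (-15, -11)) = 50.5371
d((7, -18), (-13, -30)) = 23.3238
d((7, -18), (-23, 13)) = 43.1393
d((7, -18), (8, 0)) = 18.0278
d((7, -18), (6, -24)) = 6.0828 <-- minimum
d((7, -18), (-28, -4)) = 37.6962
d((7, -18), (-5, -13)) = 13.0
d((7, -18), (-15, -11)) = 23.0868
d((-13, -30), (-23, 13)) = 44.1475
d((-13, -30), (8, 0)) = 36.6197
d((-13, -30), (6, -24)) = 19.9249
d((-13, -30), (-28, -4)) = 30.0167
d((-13, -30), (-5, -13)) = 18.7883
d((-13, -30), (-15, -11)) = 19.105
d((-23, 13), (8, 0)) = 33.6155
d((-23, 13), (6, -24)) = 47.0106
d((-23, 13), (-28, -4)) = 17.72
d((-23, 13), (-5, -13)) = 31.6228
d((-23, 13), (-15, -11)) = 25.2982
d((8, 0), (6, -24)) = 24.0832
d((8, 0), (-28, -4)) = 36.2215
d((8, 0), (-5, -13)) = 18.3848
d((8, 0), (-15, -11)) = 25.4951
d((6, -24), (-28, -4)) = 39.4462
d((6, -24), (-5, -13)) = 15.5563
d((6, -24), (-15, -11)) = 24.6982
d((-28, -4), (-5, -13)) = 24.6982
d((-28, -4), (-15, -11)) = 14.7648
d((-5, -13), (-15, -11)) = 10.198

Closest pair: (7, -18) and (6, -24) with distance 6.0828

The closest pair is (7, -18) and (6, -24) with Euclidean distance 6.0828. For 9 points, brute-force pairwise comparison is shown above. For large n, the divide-and-conquer algorithm (sort by x, recurse on halves, check the dividing strip) achieves O(n log n).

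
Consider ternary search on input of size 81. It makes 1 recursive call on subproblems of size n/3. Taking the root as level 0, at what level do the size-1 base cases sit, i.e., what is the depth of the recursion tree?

For divide and conquer with division factor 3:

Problem sizes at each level:
Level 0: 81
Level 1: 27
Level 2: 9
Level 3: 3
Level 4: 1

The root is level 0 and the size-1 base case is level 4 (the tree spans levels 0 through 4, i.e. 5 levels counting the root), so the depth is the number of divisions: log_3(81) = 4

The recursion tree depth is log_3(81) = 4. At each level, the problem size is divided by 3, so it takes 4 divisions to reduce to a base case of size 1. The algorithm makes 1 recursive call at each level.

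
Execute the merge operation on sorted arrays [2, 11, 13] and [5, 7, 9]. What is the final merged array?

Merging process:

Compare 2 vs 5: take 2 from left. Merged: [2]
Compare 11 vs 5: take 5 from right. Merged: [2, 5]
Compare 11 vs 7: take 7 from right. Merged: [2, 5, 7]
Compare 11 vs 9: take 9 from right. Merged: [2, 5, 7, 9]
Append remaining from left: [11, 13]. Merged: [2, 5, 7, 9, 11, 13]

Final merged array: [2, 5, 7, 9, 11, 13]
Total comparisons: 4

The merged array is [2, 5, 7, 9, 11, 13], requiring 4 comparisons. The merge step runs in O(n) time where n is the total number of elements.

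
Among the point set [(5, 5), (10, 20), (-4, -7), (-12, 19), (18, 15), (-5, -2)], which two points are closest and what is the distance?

Computing all pairwise distances among 6 points:

d((5, 5), (10, 20)) = 15.8114
d((5, 5), (-4, -7)) = 15.0
d((5, 5), (-12, 19)) = 22.0227
d((5, 5), (18, 15)) = 16.4012
d((5, 5), (-5, -2)) = 12.2066
d((10, 20), (-4, -7)) = 30.4138
d((10, 20), (-12, 19)) = 22.0227
d((10, 20), (18, 15)) = 9.434
d((10, 20), (-5, -2)) = 26.6271
d((-4, -7), (-12, 19)) = 27.2029
d((-4, -7), (18, 15)) = 31.1127
d((-4, -7), (-5, -2)) = 5.099 <-- minimum
d((-12, 19), (18, 15)) = 30.2655
d((-12, 19), (-5, -2)) = 22.1359
d((18, 15), (-5, -2)) = 28.6007

Closest pair: (-4, -7) and (-5, -2) with distance 5.099

The closest pair is (-4, -7) and (-5, -2) with Euclidean distance 5.099. For 6 points, brute-force pairwise comparison is shown above. For large n, the divide-and-conquer algorithm (sort by x, recurse on halves, check the dividing strip) achieves O(n log n).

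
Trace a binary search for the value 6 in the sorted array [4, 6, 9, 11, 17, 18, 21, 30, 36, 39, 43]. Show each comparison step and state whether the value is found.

Binary search for 6 in [4, 6, 9, 11, 17, 18, 21, 30, 36, 39, 43]:

lo=0, hi=10, mid=5, arr[mid]=18 -> 18 > 6, search left half
lo=0, hi=4, mid=2, arr[mid]=9 -> 9 > 6, search left half
lo=0, hi=1, mid=0, arr[mid]=4 -> 4 < 6, search right half
lo=1, hi=1, mid=1, arr[mid]=6 -> Found target at index 1!

Binary search finds 6 at index 1 after 4 comparisons. The search repeatedly halves the search space by comparing with the middle element.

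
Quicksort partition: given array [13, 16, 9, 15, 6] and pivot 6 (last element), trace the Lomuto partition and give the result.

Lomuto partition with pivot = 6:

Initial array: [13, 16, 9, 15, 6]

arr[0]=13 > 6: no swap
arr[1]=16 > 6: no swap
arr[2]=9 > 6: no swap
arr[3]=15 > 6: no swap

Place pivot at position 0: [6, 16, 9, 15, 13]
Pivot position: 0

After partitioning with pivot 6, the array becomes [6, 16, 9, 15, 13]. The pivot is placed at index 0. All elements to the left of the pivot are <= 6, and all elements to the right are > 6.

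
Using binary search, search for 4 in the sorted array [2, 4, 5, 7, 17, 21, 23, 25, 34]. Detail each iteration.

Binary search for 4 in [2, 4, 5, 7, 17, 21, 23, 25, 34]:

lo=0, hi=8, mid=4, arr[mid]=17 -> 17 > 4, search left half
lo=0, hi=3, mid=1, arr[mid]=4 -> Found target at index 1!

Binary search finds 4 at index 1 after 2 comparisons. The search repeatedly halves the search space by comparing with the middle element.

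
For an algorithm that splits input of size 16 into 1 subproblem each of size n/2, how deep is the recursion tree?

For divide and conquer with division factor 2:

Problem sizes at each level:
Level 0: 16
Level 1: 8
Level 2: 4
Level 3: 2
Level 4: 1

The root is level 0 and the size-1 base case is level 4 (the tree spans levels 0 through 4, i.e. 5 levels counting the root), so the depth is the number of divisions: log_2(16) = 4

The recursion tree depth is log_2(16) = 4. At each level, the problem size is divided by 2, so it takes 4 divisions to reduce to a base case of size 1. The algorithm makes 1 recursive call at each level.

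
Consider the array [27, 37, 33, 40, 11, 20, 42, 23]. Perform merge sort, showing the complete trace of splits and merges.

Merge sort trace:

Split: [27, 37, 33, 40, 11, 20, 42, 23] -> [27, 37, 33, 40] and [11, 20, 42, 23]
  Split: [27, 37, 33, 40] -> [27, 37] and [33, 40]
    Split: [27, 37] -> [27] and [37]
    Merge: [27] + [37] -> [27, 37]
    Split: [33, 40] -> [33] and [40]
    Merge: [33] + [40] -> [33, 40]
  Merge: [27, 37] + [33, 40] -> [27, 33, 37, 40]
  Split: [11, 20, 42, 23] -> [11, 20] and [42, 23]
    Split: [11, 20] -> [11] and [20]
    Merge: [11] + [20] -> [11, 20]
    Split: [42, 23] -> [42] and [23]
    Merge: [42] + [23] -> [23, 42]
  Merge: [11, 20] + [23, 42] -> [11, 20, 23, 42]
Merge: [27, 33, 37, 40] + [11, 20, 23, 42] -> [11, 20, 23, 27, 33, 37, 40, 42]

Final sorted array: [11, 20, 23, 27, 33, 37, 40, 42]

The merge sort proceeds by recursively splitting the array and merging sorted halves.
After all merges, the sorted array is [11, 20, 23, 27, 33, 37, 40, 42].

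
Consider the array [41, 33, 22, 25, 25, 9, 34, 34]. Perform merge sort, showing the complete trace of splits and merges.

Merge sort trace:

Split: [41, 33, 22, 25, 25, 9, 34, 34] -> [41, 33, 22, 25] and [25, 9, 34, 34]
  Split: [41, 33, 22, 25] -> [41, 33] and [22, 25]
    Split: [41, 33] -> [41] and [33]
    Merge: [41] + [33] -> [33, 41]
    Split: [22, 25] -> [22] and [25]
    Merge: [22] + [25] -> [22, 25]
  Merge: [33, 41] + [22, 25] -> [22, 25, 33, 41]
  Split: [25, 9, 34, 34] -> [25, 9] and [34, 34]
    Split: [25, 9] -> [25] and [9]
    Merge: [25] + [9] -> [9, 25]
    Split: [34, 34] -> [34] and [34]
    Merge: [34] + [34] -> [34, 34]
  Merge: [9, 25] + [34, 34] -> [9, 25, 34, 34]
Merge: [22, 25, 33, 41] + [9, 25, 34, 34] -> [9, 22, 25, 25, 33, 34, 34, 41]

Final sorted array: [9, 22, 25, 25, 33, 34, 34, 41]

The merge sort proceeds by recursively splitting the array and merging sorted halves.
After all merges, the sorted array is [9, 22, 25, 25, 33, 34, 34, 41].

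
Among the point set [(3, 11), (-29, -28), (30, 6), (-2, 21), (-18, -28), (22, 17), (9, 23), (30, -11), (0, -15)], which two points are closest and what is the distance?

Computing all pairwise distances among 9 points:

d((3, 11), (-29, -28)) = 50.448
d((3, 11), (30, 6)) = 27.4591
d((3, 11), (-2, 21)) = 11.1803
d((3, 11), (-18, -28)) = 44.2945
d((3, 11), (22, 17)) = 19.9249
d((3, 11), (9, 23)) = 13.4164
d((3, 11), (30, -11)) = 34.8281
d((3, 11), (0, -15)) = 26.1725
d((-29, -28), (30, 6)) = 68.0955
d((-29, -28), (-2, 21)) = 55.9464
d((-29, -28), (-18, -28)) = 11.0 <-- minimum
d((-29, -28), (22, 17)) = 68.0147
d((-29, -28), (9, 23)) = 63.6003
d((-29, -28), (30, -11)) = 61.4003
d((-29, -28), (0, -15)) = 31.7805
d((30, 6), (-2, 21)) = 35.3412
d((30, 6), (-18, -28)) = 58.8218
d((30, 6), (22, 17)) = 13.6015
d((30, 6), (9, 23)) = 27.0185
d((30, 6), (30, -11)) = 17.0
d((30, 6), (0, -15)) = 36.6197
d((-2, 21), (-18, -28)) = 51.5461
d((-2, 21), (22, 17)) = 24.3311
d((-2, 21), (9, 23)) = 11.1803
d((-2, 21), (30, -11)) = 45.2548
d((-2, 21), (0, -15)) = 36.0555
d((-18, -28), (22, 17)) = 60.208
d((-18, -28), (9, 23)) = 57.7062
d((-18, -28), (30, -11)) = 50.9215
d((-18, -28), (0, -15)) = 22.2036
d((22, 17), (9, 23)) = 14.3178
d((22, 17), (30, -11)) = 29.1204
d((22, 17), (0, -15)) = 38.833
d((9, 23), (30, -11)) = 39.9625
d((9, 23), (0, -15)) = 39.0512
d((30, -11), (0, -15)) = 30.2655

Closest pair: (-29, -28) and (-18, -28) with distance 11.0

The closest pair is (-29, -28) and (-18, -28) with Euclidean distance 11.0. For 9 points, brute-force pairwise comparison is shown above. For large n, the divide-and-conquer algorithm (sort by x, recurse on halves, check the dividing strip) achieves O(n log n).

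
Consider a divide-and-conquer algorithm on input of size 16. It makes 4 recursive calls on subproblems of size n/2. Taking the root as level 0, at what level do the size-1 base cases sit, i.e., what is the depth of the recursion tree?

For divide and conquer with division factor 2:

Problem sizes at each level:
Level 0: 16
Level 1: 8
Level 2: 4
Level 3: 2
Level 4: 1

The root is level 0 and the size-1 base case is level 4 (the tree spans levels 0 through 4, i.e. 5 levels counting the root), so the depth is the number of divisions: log_2(16) = 4

The recursion tree depth is log_2(16) = 4. At each level, the problem size is divided by 2, so it takes 4 divisions to reduce to a base case of size 1. The algorithm makes 4 recursive calls at each level.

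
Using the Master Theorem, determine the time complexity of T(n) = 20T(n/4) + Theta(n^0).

Master Theorem for T(n) = 20T(n/4) + O(n^0):

a = 20, b = 4, c = 0
log_b(a) = log_4(20) = 2.1610

Case 1: c = 0 < log_4(20) = 2.1610
T(n) = O(n^(log_4 20))

For T(n) = 20T(n/4) + O(n^0): log_4(20) = 2.1610. This is Case 1 of the Master Theorem (c < log_b(a), work dominated by leaves), giving O(n^(log_4 20)).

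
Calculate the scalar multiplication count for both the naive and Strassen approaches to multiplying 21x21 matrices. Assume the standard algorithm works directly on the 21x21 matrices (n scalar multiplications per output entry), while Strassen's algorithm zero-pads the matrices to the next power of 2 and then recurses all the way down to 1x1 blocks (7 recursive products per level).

Matrix multiplication for 21x21 matrices:

Strassen's algorithm requires power-of-2 dimensions. Pad 21x21 to 32x32 (next power of 2).

Standard algorithm: 21^3 = 9261 multiplications
Strassen's algorithm: 7^(log2(32)) = 7^5 = 16807 multiplications
Difference: 9261 - 16807 = -7546 (Strassen uses MORE here due to padding overhead — for small or just-over-power-of-2 n, padding can outweigh the per-level savings)

Standard: 9261 multiplications (21^3). Strassen: 16807 multiplications (7^5, after padding to 32x32). Strassen reduces 8 recursive multiplications to 7 at each level.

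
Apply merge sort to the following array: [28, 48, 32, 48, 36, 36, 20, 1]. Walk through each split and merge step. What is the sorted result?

Merge sort trace:

Split: [28, 48, 32, 48, 36, 36, 20, 1] -> [28, 48, 32, 48] and [36, 36, 20, 1]
  Split: [28, 48, 32, 48] -> [28, 48] and [32, 48]
    Split: [28, 48] -> [28] and [48]
    Merge: [28] + [48] -> [28, 48]
    Split: [32, 48] -> [32] and [48]
    Merge: [32] + [48] -> [32, 48]
  Merge: [28, 48] + [32, 48] -> [28, 32, 48, 48]
  Split: [36, 36, 20, 1] -> [36, 36] and [20, 1]
    Split: [36, 36] -> [36] and [36]
    Merge: [36] + [36] -> [36, 36]
    Split: [20, 1] -> [20] and [1]
    Merge: [20] + [1] -> [1, 20]
  Merge: [36, 36] + [1, 20] -> [1, 20, 36, 36]
Merge: [28, 32, 48, 48] + [1, 20, 36, 36] -> [1, 20, 28, 32, 36, 36, 48, 48]

Final sorted array: [1, 20, 28, 32, 36, 36, 48, 48]

The merge sort proceeds by recursively splitting the array and merging sorted halves.
After all merges, the sorted array is [1, 20, 28, 32, 36, 36, 48, 48].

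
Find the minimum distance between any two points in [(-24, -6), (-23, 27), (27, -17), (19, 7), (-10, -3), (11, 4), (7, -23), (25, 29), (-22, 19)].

Computing all pairwise distances among 9 points:

d((-24, -6), (-23, 27)) = 33.0151
d((-24, -6), (27, -17)) = 52.1728
d((-24, -6), (19, 7)) = 44.9222
d((-24, -6), (-10, -3)) = 14.3178
d((-24, -6), (11, 4)) = 36.4005
d((-24, -6), (7, -23)) = 35.3553
d((-24, -6), (25, 29)) = 60.2163
d((-24, -6), (-22, 19)) = 25.0799
d((-23, 27), (27, -17)) = 66.6033
d((-23, 27), (19, 7)) = 46.5188
d((-23, 27), (-10, -3)) = 32.6956
d((-23, 27), (11, 4)) = 41.0488
d((-23, 27), (7, -23)) = 58.3095
d((-23, 27), (25, 29)) = 48.0416
d((-23, 27), (-22, 19)) = 8.0623 <-- minimum
d((27, -17), (19, 7)) = 25.2982
d((27, -17), (-10, -3)) = 39.5601
d((27, -17), (11, 4)) = 26.4008
d((27, -17), (7, -23)) = 20.8806
d((27, -17), (25, 29)) = 46.0435
d((27, -17), (-22, 19)) = 60.803
d((19, 7), (-10, -3)) = 30.6757
d((19, 7), (11, 4)) = 8.544
d((19, 7), (7, -23)) = 32.311
d((19, 7), (25, 29)) = 22.8035
d((19, 7), (-22, 19)) = 42.72
d((-10, -3), (11, 4)) = 22.1359
d((-10, -3), (7, -23)) = 26.2488
d((-10, -3), (25, 29)) = 47.4236
d((-10, -3), (-22, 19)) = 25.0599
d((11, 4), (7, -23)) = 27.2947
d((11, 4), (25, 29)) = 28.6531
d((11, 4), (-22, 19)) = 36.2491
d((7, -23), (25, 29)) = 55.0273
d((7, -23), (-22, 19)) = 51.0392
d((25, 29), (-22, 19)) = 48.0521

Closest pair: (-23, 27) and (-22, 19) with distance 8.0623

The closest pair is (-23, 27) and (-22, 19) with Euclidean distance 8.0623. For 9 points, brute-force pairwise comparison is shown above. For large n, the divide-and-conquer algorithm (sort by x, recurse on halves, check the dividing strip) achieves O(n log n).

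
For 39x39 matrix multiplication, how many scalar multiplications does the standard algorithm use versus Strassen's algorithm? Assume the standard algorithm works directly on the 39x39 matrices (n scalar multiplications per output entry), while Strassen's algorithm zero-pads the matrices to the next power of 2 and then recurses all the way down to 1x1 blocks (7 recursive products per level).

Matrix multiplication for 39x39 matrices:

Strassen's algorithm requires power-of-2 dimensions. Pad 39x39 to 64x64 (next power of 2).

Standard algorithm: 39^3 = 59319 multiplications
Strassen's algorithm: 7^(log2(64)) = 7^6 = 117649 multiplications
Difference: 59319 - 117649 = -58330 (Strassen uses MORE here due to padding overhead — for small or just-over-power-of-2 n, padding can outweigh the per-level savings)

Standard: 59319 multiplications (39^3). Strassen: 117649 multiplications (7^6, after padding to 64x64). Strassen reduces 8 recursive multiplications to 7 at each level.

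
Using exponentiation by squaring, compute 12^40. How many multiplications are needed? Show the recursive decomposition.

Computing 12^40 by squaring (build up from 12^1; each line after the first costs one multiplication):

12^1 = 12
12^2 = (12^1)^2 = 12^2 = 144
12^4 = (12^2)^2 = 144^2 = 20736
12^5 = 12 * 12^4 = 12 * 20736 = 248832
12^10 = (12^5)^2 = 248832^2 = 61917364224
12^20 = (12^10)^2 = 61917364224^2 = 3833759992447475122176
12^40 = (12^20)^2 = 3833759992447475122176^2 = 14697715679690864505827555550150426126974976

Result: 14697715679690864505827555550150426126974976
Multiplications needed: 6 (6 lines after 12^1)

12^40 = 14697715679690864505827555550150426126974976. Using exponentiation by squaring, this requires 6 multiplications. The key idea: if the exponent is even, square the half-power; if odd, multiply by the base once.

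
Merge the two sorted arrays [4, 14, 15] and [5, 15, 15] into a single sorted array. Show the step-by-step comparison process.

Merging process:

Compare 4 vs 5: take 4 from left. Merged: [4]
Compare 14 vs 5: take 5 from right. Merged: [4, 5]
Compare 14 vs 15: take 14 from left. Merged: [4, 5, 14]
Compare 15 vs 15: take 15 from left. Merged: [4, 5, 14, 15]
Append remaining from right: [15, 15]. Merged: [4, 5, 14, 15, 15, 15]

Final merged array: [4, 5, 14, 15, 15, 15]
Total comparisons: 4

The merged array is [4, 5, 14, 15, 15, 15], requiring 4 comparisons. The merge step runs in O(n) time where n is the total number of elements.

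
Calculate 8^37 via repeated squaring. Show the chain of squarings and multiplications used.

Computing 8^37 by squaring (build up from 8^1; each line after the first costs one multiplication):

8^1 = 8
8^2 = (8^1)^2 = 8^2 = 64
8^4 = (8^2)^2 = 64^2 = 4096
8^8 = (8^4)^2 = 4096^2 = 16777216
8^9 = 8 * 8^8 = 8 * 16777216 = 134217728
8^18 = (8^9)^2 = 134217728^2 = 18014398509481984
8^36 = (8^18)^2 = 18014398509481984^2 = 324518553658426726783156020576256
8^37 = 8 * 8^36 = 8 * 324518553658426726783156020576256 = 2596148429267413814265248164610048

Result: 2596148429267413814265248164610048
Multiplications needed: 7 (7 lines after 8^1)

8^37 = 2596148429267413814265248164610048. Using exponentiation by squaring, this requires 7 multiplications. The key idea: if the exponent is even, square the half-power; if odd, multiply by the base once.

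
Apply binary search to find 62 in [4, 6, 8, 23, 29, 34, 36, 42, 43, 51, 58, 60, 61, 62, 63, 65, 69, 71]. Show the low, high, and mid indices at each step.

Binary search for 62 in [4, 6, 8, 23, 29, 34, 36, 42, 43, 51, 58, 60, 61, 62, 63, 65, 69, 71]:

lo=0, hi=17, mid=8, arr[mid]=43 -> 43 < 62, search right half
lo=9, hi=17, mid=13, arr[mid]=62 -> Found target at index 13!

Binary search finds 62 at index 13 after 2 comparisons. The search repeatedly halves the search space by comparing with the middle element.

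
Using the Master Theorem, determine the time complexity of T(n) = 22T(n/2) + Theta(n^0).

Master Theorem for T(n) = 22T(n/2) + O(n^0):

a = 22, b = 2, c = 0
log_b(a) = log_2(22) = 4.4594

Case 1: c = 0 < log_2(22) = 4.4594
T(n) = O(n^(log_2 22))

For T(n) = 22T(n/2) + O(n^0): log_2(22) = 4.4594. This is Case 1 of the Master Theorem (c < log_b(a), work dominated by leaves), giving O(n^(log_2 22)).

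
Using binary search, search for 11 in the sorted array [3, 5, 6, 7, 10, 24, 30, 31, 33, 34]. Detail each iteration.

Binary search for 11 in [3, 5, 6, 7, 10, 24, 30, 31, 33, 34]:

lo=0, hi=9, mid=4, arr[mid]=10 -> 10 < 11, search right half
lo=5, hi=9, mid=7, arr[mid]=31 -> 31 > 11, search left half
lo=5, hi=6, mid=5, arr[mid]=24 -> 24 > 11, search left half
lo=5 > hi=4, target 11 not found

Binary search determines that 11 is not in the array after 3 comparisons. The search space was exhausted without finding the target.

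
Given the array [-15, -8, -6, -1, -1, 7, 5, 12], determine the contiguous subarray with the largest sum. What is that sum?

Using Kadane's algorithm on [-15, -8, -6, -1, -1, 7, 5, 12]:

Scanning through the array:
Position 1 (value -8): max_ending_here = -8, max_so_far = -8
Position 2 (value -6): max_ending_here = -6, max_so_far = -6
Position 3 (value -1): max_ending_here = -1, max_so_far = -1
Position 4 (value -1): max_ending_here = -1, max_so_far = -1
Position 5 (value 7): max_ending_here = 7, max_so_far = 7
Position 6 (value 5): max_ending_here = 12, max_so_far = 12
Position 7 (value 12): max_ending_here = 24, max_so_far = 24

Maximum subarray: [7, 5, 12]
Maximum sum: 24

The maximum subarray is [7, 5, 12] with sum 24. This subarray runs from index 5 to index 7.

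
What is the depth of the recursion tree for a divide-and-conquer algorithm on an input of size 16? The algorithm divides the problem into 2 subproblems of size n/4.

For divide and conquer with division factor 4:

Problem sizes at each level:
Level 0: 16
Level 1: 4
Level 2: 1

The root is level 0 and the size-1 base case is level 2 (the tree spans levels 0 through 2, i.e. 3 levels counting the root), so the depth is the number of divisions: log_4(16) = 2

The recursion tree depth is log_4(16) = 2. At each level, the problem size is divided by 4, so it takes 2 divisions to reduce to a base case of size 1. The algorithm makes 2 recursive calls at each level.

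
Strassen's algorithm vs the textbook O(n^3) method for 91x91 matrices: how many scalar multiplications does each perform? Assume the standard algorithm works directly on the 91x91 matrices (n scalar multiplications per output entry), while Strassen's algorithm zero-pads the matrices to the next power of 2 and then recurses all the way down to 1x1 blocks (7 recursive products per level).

Matrix multiplication for 91x91 matrices:

Strassen's algorithm requires power-of-2 dimensions. Pad 91x91 to 128x128 (next power of 2).

Standard algorithm: 91^3 = 753571 multiplications
Strassen's algorithm: 7^(log2(128)) = 7^7 = 823543 multiplications
Difference: 753571 - 823543 = -69972 (Strassen uses MORE here due to padding overhead — for small or just-over-power-of-2 n, padding can outweigh the per-level savings)

Standard: 753571 multiplications (91^3). Strassen: 823543 multiplications (7^7, after padding to 128x128). Strassen reduces 8 recursive multiplications to 7 at each level.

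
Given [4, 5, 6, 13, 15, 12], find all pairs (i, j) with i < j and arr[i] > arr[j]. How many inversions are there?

Finding inversions in [4, 5, 6, 13, 15, 12]:

(3, 5): arr[3]=13 > arr[5]=12
(4, 5): arr[4]=15 > arr[5]=12

Total inversions: 2

The array has 2 inversion(s): (3,5), (4,5). Each pair (i,j) satisfies i < j and arr[i] > arr[j].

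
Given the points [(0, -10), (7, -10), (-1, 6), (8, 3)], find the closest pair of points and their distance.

Computing all pairwise distances among 4 points:

d((0, -10), (7, -10)) = 7.0 <-- minimum
d((0, -10), (-1, 6)) = 16.0312
d((0, -10), (8, 3)) = 15.2643
d((7, -10), (-1, 6)) = 17.8885
d((7, -10), (8, 3)) = 13.0384
d((-1, 6), (8, 3)) = 9.4868

Closest pair: (0, -10) and (7, -10) with distance 7.0

The closest pair is (0, -10) and (7, -10) with Euclidean distance 7.0. For 4 points, brute-force pairwise comparison is shown above. For large n, the divide-and-conquer algorithm (sort by x, recurse on halves, check the dividing strip) achieves O(n log n).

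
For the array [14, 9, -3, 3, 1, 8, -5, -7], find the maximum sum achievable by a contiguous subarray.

Using Kadane's algorithm on [14, 9, -3, 3, 1, 8, -5, -7]:

Scanning through the array:
Position 1 (value 9): max_ending_here = 23, max_so_far = 23
Position 2 (value -3): max_ending_here = 20, max_so_far = 23
Position 3 (value 3): max_ending_here = 23, max_so_far = 23
Position 4 (value 1): max_ending_here = 24, max_so_far = 24
Position 5 (value 8): max_ending_here = 32, max_so_far = 32
Position 6 (value -5): max_ending_here = 27, max_so_far = 32
Position 7 (value -7): max_ending_here = 20, max_so_far = 32

Maximum subarray: [14, 9, -3, 3, 1, 8]
Maximum sum: 32

The maximum subarray is [14, 9, -3, 3, 1, 8] with sum 32. This subarray runs from index 0 to index 5.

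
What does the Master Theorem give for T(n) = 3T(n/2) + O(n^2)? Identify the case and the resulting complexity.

Master Theorem for T(n) = 3T(n/2) + O(n^2):

a = 3, b = 2, c = 2
log_b(a) = log_2(3) = 1.5850

Case 3: c = 2 > log_2(3) = 1.5850
T(n) = O(n^2) = O(n^2)

For T(n) = 3T(n/2) + O(n^2): log_2(3) = 1.5850. This is Case 3 of the Master Theorem (c > log_b(a), work dominated by root), giving O(n^2).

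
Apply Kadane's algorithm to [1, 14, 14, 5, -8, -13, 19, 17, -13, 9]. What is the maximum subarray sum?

Using Kadane's algorithm on [1, 14, 14, 5, -8, -13, 19, 17, -13, 9]:

Scanning through the array:
Position 1 (value 14): max_ending_here = 15, max_so_far = 15
Position 2 (value 14): max_ending_here = 29, max_so_far = 29
Position 3 (value 5): max_ending_here = 34, max_so_far = 34
Position 4 (value -8): max_ending_here = 26, max_so_far = 34
Position 5 (value -13): max_ending_here = 13, max_so_far = 34
Position 6 (value 19): max_ending_here = 32, max_so_far = 34
Position 7 (value 17): max_ending_here = 49, max_so_far = 49
Position 8 (value -13): max_ending_here = 36, max_so_far = 49
Position 9 (value 9): max_ending_here = 45, max_so_far = 49

Maximum subarray: [1, 14, 14, 5, -8, -13, 19, 17]
Maximum sum: 49

The maximum subarray is [1, 14, 14, 5, -8, -13, 19, 17] with sum 49. This subarray runs from index 0 to index 7.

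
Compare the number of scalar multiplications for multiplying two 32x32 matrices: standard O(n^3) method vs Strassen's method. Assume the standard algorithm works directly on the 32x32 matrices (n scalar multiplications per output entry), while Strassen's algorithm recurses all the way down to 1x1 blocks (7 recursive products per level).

Matrix multiplication for 32x32 matrices:

Standard algorithm: 32^3 = 32768 multiplications
Strassen's algorithm: 7^(log2(32)) = 7^5 = 16807 multiplications
Savings: 32768 - 16807 = 15961 multiplications

Standard: 32768 multiplications (32^3). Strassen: 16807 multiplications (7^5). Strassen reduces 8 recursive multiplications to 7 at each level.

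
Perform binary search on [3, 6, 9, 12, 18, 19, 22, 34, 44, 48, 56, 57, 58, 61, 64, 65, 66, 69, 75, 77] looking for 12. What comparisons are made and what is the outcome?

Binary search for 12 in [3, 6, 9, 12, 18, 19, 22, 34, 44, 48, 56, 57, 58, 61, 64, 65, 66, 69, 75, 77]:

lo=0, hi=19, mid=9, arr[mid]=48 -> 48 > 12, search left half
lo=0, hi=8, mid=4, arr[mid]=18 -> 18 > 12, search left half
lo=0, hi=3, mid=1, arr[mid]=6 -> 6 < 12, search right half
lo=2, hi=3, mid=2, arr[mid]=9 -> 9 < 12, search right half
lo=3, hi=3, mid=3, arr[mid]=12 -> Found target at index 3!

Binary search finds 12 at index 3 after 5 comparisons. The search repeatedly halves the search space by comparing with the middle element.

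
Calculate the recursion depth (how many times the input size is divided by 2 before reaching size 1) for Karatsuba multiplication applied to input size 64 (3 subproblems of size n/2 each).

For divide and conquer with division factor 2:

Problem sizes at each level:
Level 0: 64
Level 1: 32
Level 2: 16
Level 3: 8
Level 4: 4
Level 5: 2
Level 6: 1

The root is level 0 and the size-1 base case is level 6 (the tree spans levels 0 through 6, i.e. 7 levels counting the root), so the depth is the number of divisions: log_2(64) = 6

The recursion tree depth is log_2(64) = 6. At each level, the problem size is divided by 2, so it takes 6 divisions to reduce to a base case of size 1. The algorithm makes 3 recursive calls at each level.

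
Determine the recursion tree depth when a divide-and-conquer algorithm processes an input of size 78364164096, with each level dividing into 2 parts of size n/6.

For divide and conquer with division factor 6:

Problem sizes at each level:
Level 0: 78364164096
Level 1: 13060694016
Level 2: 2176782336
Level 3: 362797056
Level 4: 60466176
Level 5: 10077696
Level 6: 1679616
Level 7: 279936
Level 8: 46656
Level 9: 7776
Level 10: 1296
Level 11: 216
Level 12: 36
Level 13: 6
Level 14: 1

The root is level 0 and the size-1 base case is level 14 (the tree spans levels 0 through 14, i.e. 15 levels counting the root), so the depth is the number of divisions: log_6(78364164096) = 14

The recursion tree depth is log_6(78364164096) = 14. At each level, the problem size is divided by 6, so it takes 14 divisions to reduce to a base case of size 1. The algorithm makes 2 recursive calls at each level.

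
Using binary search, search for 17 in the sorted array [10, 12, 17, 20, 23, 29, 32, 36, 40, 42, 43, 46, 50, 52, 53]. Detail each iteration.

Binary search for 17 in [10, 12, 17, 20, 23, 29, 32, 36, 40, 42, 43, 46, 50, 52, 53]:

lo=0, hi=14, mid=7, arr[mid]=36 -> 36 > 17, search left half
lo=0, hi=6, mid=3, arr[mid]=20 -> 20 > 17, search left half
lo=0, hi=2, mid=1, arr[mid]=12 -> 12 < 17, search right half
lo=2, hi=2, mid=2, arr[mid]=17 -> Found target at index 2!

Binary search finds 17 at index 2 after 4 comparisons. The search repeatedly halves the search space by comparing with the middle element.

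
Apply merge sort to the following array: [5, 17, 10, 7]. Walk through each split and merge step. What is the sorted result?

Merge sort trace:

Split: [5, 17, 10, 7] -> [5, 17] and [10, 7]
  Split: [5, 17] -> [5] and [17]
  Merge: [5] + [17] -> [5, 17]
  Split: [10, 7] -> [10] and [7]
  Merge: [10] + [7] -> [7, 10]
Merge: [5, 17] + [7, 10] -> [5, 7, 10, 17]

Final sorted array: [5, 7, 10, 17]

The merge sort proceeds by recursively splitting the array and merging sorted halves.
After all merges, the sorted array is [5, 7, 10, 17].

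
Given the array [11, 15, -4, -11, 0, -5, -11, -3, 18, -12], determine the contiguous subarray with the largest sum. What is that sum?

Using Kadane's algorithm on [11, 15, -4, -11, 0, -5, -11, -3, 18, -12]:

Scanning through the array:
Position 1 (value 15): max_ending_here = 26, max_so_far = 26
Position 2 (value -4): max_ending_here = 22, max_so_far = 26
Position 3 (value -11): max_ending_here = 11, max_so_far = 26
Position 4 (value 0): max_ending_here = 11, max_so_far = 26
Position 5 (value -5): max_ending_here = 6, max_so_far = 26
Position 6 (value -11): max_ending_here = -5, max_so_far = 26
Position 7 (value -3): max_ending_here = -3, max_so_far = 26
Position 8 (value 18): max_ending_here = 18, max_so_far = 26
Position 9 (value -12): max_ending_here = 6, max_so_far = 26

Maximum subarray: [11, 15]
Maximum sum: 26

The maximum subarray is [11, 15] with sum 26. This subarray runs from index 0 to index 1.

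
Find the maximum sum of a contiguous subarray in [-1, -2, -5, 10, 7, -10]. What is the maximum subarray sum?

Using Kadane's algorithm on [-1, -2, -5, 10, 7, -10]:

Scanning through the array:
Position 1 (value -2): max_ending_here = -2, max_so_far = -1
Position 2 (value -5): max_ending_here = -5, max_so_far = -1
Position 3 (value 10): max_ending_here = 10, max_so_far = 10
Position 4 (value 7): max_ending_here = 17, max_so_far = 17
Position 5 (value -10): max_ending_here = 7, max_so_far = 17

Maximum subarray: [10, 7]
Maximum sum: 17

The maximum subarray is [10, 7] with sum 17. This subarray runs from index 3 to index 4.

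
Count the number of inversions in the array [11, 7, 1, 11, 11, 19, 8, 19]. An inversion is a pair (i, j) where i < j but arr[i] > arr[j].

Finding inversions in [11, 7, 1, 11, 11, 19, 8, 19]:

(0, 1): arr[0]=11 > arr[1]=7
(0, 2): arr[0]=11 > arr[2]=1
(0, 6): arr[0]=11 > arr[6]=8
(1, 2): arr[1]=7 > arr[2]=1
(3, 6): arr[3]=11 > arr[6]=8
(4, 6): arr[4]=11 > arr[6]=8
(5, 6): arr[5]=19 > arr[6]=8

Total inversions: 7

The array has 7 inversion(s): (0,1), (0,2), (0,6), (1,2), (3,6), (4,6), (5,6). Each pair (i,j) satisfies i < j and arr[i] > arr[j].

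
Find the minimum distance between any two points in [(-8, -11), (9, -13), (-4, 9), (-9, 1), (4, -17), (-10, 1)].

Computing all pairwise distances among 6 points:

d((-8, -11), (9, -13)) = 17.1172
d((-8, -11), (-4, 9)) = 20.3961
d((-8, -11), (-9, 1)) = 12.0416
d((-8, -11), (4, -17)) = 13.4164
d((-8, -11), (-10, 1)) = 12.1655
d((9, -13), (-4, 9)) = 25.5539
d((9, -13), (-9, 1)) = 22.8035
d((9, -13), (4, -17)) = 6.4031
d((9, -13), (-10, 1)) = 23.6008
d((-4, 9), (-9, 1)) = 9.434
d((-4, 9), (4, -17)) = 27.2029
d((-4, 9), (-10, 1)) = 10.0
d((-9, 1), (4, -17)) = 22.2036
d((-9, 1), (-10, 1)) = 1.0 <-- minimum
d((4, -17), (-10, 1)) = 22.8035

Closest pair: (-9, 1) and (-10, 1) with distance 1.0

The closest pair is (-9, 1) and (-10, 1) with Euclidean distance 1.0. For 6 points, brute-force pairwise comparison is shown above. For large n, the divide-and-conquer algorithm (sort by x, recurse on halves, check the dividing strip) achieves O(n log n).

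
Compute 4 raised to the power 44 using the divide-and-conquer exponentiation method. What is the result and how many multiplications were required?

Computing 4^44 by squaring (build up from 4^1; each line after the first costs one multiplication):

4^1 = 4
4^2 = (4^1)^2 = 4^2 = 16
4^4 = (4^2)^2 = 16^2 = 256
4^5 = 4 * 4^4 = 4 * 256 = 1024
4^10 = (4^5)^2 = 1024^2 = 1048576
4^11 = 4 * 4^10 = 4 * 1048576 = 4194304
4^22 = (4^11)^2 = 4194304^2 = 17592186044416
4^44 = (4^22)^2 = 17592186044416^2 = 309485009821345068724781056

Result: 309485009821345068724781056
Multiplications needed: 7 (7 lines after 4^1)

4^44 = 309485009821345068724781056. Using exponentiation by squaring, this requires 7 multiplications. The key idea: if the exponent is even, square the half-power; if odd, multiply by the base once.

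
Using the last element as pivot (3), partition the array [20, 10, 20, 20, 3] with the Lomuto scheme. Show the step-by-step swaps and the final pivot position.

Lomuto partition with pivot = 3:

Initial array: [20, 10, 20, 20, 3]

arr[0]=20 > 3: no swap
arr[1]=10 > 3: no swap
arr[2]=20 > 3: no swap
arr[3]=20 > 3: no swap

Place pivot at position 0: [3, 10, 20, 20, 20]
Pivot position: 0

After partitioning with pivot 3, the array becomes [3, 10, 20, 20, 20]. The pivot is placed at index 0. All elements to the left of the pivot are <= 3, and all elements to the right are > 3.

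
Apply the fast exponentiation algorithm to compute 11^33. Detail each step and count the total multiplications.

Computing 11^33 by squaring (build up from 11^1; each line after the first costs one multiplication):

11^1 = 11
11^2 = (11^1)^2 = 11^2 = 121
11^4 = (11^2)^2 = 121^2 = 14641
11^8 = (11^4)^2 = 14641^2 = 214358881
11^16 = (11^8)^2 = 214358881^2 = 45949729863572161
11^32 = (11^16)^2 = 45949729863572161^2 = 2111377674535255285545615254209921
11^33 = 11 * 11^32 = 11 * 2111377674535255285545615254209921 = 23225154419887808141001767796309131

Result: 23225154419887808141001767796309131
Multiplications needed: 6 (6 lines after 11^1)

11^33 = 23225154419887808141001767796309131. Using exponentiation by squaring, this requires 6 multiplications. The key idea: if the exponent is even, square the half-power; if odd, multiply by the base once.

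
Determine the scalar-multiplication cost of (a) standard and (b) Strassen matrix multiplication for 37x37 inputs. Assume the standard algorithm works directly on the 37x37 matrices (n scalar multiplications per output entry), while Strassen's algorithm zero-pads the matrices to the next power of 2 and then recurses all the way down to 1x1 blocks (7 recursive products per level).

Matrix multiplication for 37x37 matrices:

Strassen's algorithm requires power-of-2 dimensions. Pad 37x37 to 64x64 (next power of 2).

Standard algorithm: 37^3 = 50653 multiplications
Strassen's algorithm: 7^(log2(64)) = 7^6 = 117649 multiplications
Difference: 50653 - 117649 = -66996 (Strassen uses MORE here due to padding overhead — for small or just-over-power-of-2 n, padding can outweigh the per-level savings)

Standard: 50653 multiplications (37^3). Strassen: 117649 multiplications (7^6, after padding to 64x64). Strassen reduces 8 recursive multiplications to 7 at each level.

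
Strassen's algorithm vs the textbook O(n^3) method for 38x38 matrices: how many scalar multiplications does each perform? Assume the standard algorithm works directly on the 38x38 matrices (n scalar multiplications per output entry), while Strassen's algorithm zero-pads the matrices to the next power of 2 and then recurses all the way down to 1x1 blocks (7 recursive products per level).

Matrix multiplication for 38x38 matrices:

Strassen's algorithm requires power-of-2 dimensions. Pad 38x38 to 64x64 (next power of 2).

Standard algorithm: 38^3 = 54872 multiplications
Strassen's algorithm: 7^(log2(64)) = 7^6 = 117649 multiplications
Difference: 54872 - 117649 = -62777 (Strassen uses MORE here due to padding overhead — for small or just-over-power-of-2 n, padding can outweigh the per-level savings)

Standard: 54872 multiplications (38^3). Strassen: 117649 multiplications (7^6, after padding to 64x64). Strassen reduces 8 recursive multiplications to 7 at each level.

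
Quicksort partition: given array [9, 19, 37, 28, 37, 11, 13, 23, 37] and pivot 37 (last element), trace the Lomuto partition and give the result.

Lomuto partition with pivot = 37:

Initial array: [9, 19, 37, 28, 37, 11, 13, 23, 37]

arr[0]=9 <= 37: swap with position 0, array becomes [9, 19, 37, 28, 37, 11, 13, 23, 37]
arr[1]=19 <= 37: swap with position 1, array becomes [9, 19, 37, 28, 37, 11, 13, 23, 37]
arr[2]=37 <= 37: swap with position 2, array becomes [9, 19, 37, 28, 37, 11, 13, 23, 37]
arr[3]=28 <= 37: swap with position 3, array becomes [9, 19, 37, 28, 37, 11, 13, 23, 37]
arr[4]=37 <= 37: swap with position 4, array becomes [9, 19, 37, 28, 37, 11, 13, 23, 37]
arr[5]=11 <= 37: swap with position 5, array becomes [9, 19, 37, 28, 37, 11, 13, 23, 37]
arr[6]=13 <= 37: swap with position 6, array becomes [9, 19, 37, 28, 37, 11, 13, 23, 37]
arr[7]=23 <= 37: swap with position 7, array becomes [9, 19, 37, 28, 37, 11, 13, 23, 37]

Place pivot at position 8: [9, 19, 37, 28, 37, 11, 13, 23, 37]
Pivot position: 8

After partitioning with pivot 37, the array becomes [9, 19, 37, 28, 37, 11, 13, 23, 37]. The pivot is placed at index 8. All elements to the left of the pivot are <= 37, and all elements to the right are > 37.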